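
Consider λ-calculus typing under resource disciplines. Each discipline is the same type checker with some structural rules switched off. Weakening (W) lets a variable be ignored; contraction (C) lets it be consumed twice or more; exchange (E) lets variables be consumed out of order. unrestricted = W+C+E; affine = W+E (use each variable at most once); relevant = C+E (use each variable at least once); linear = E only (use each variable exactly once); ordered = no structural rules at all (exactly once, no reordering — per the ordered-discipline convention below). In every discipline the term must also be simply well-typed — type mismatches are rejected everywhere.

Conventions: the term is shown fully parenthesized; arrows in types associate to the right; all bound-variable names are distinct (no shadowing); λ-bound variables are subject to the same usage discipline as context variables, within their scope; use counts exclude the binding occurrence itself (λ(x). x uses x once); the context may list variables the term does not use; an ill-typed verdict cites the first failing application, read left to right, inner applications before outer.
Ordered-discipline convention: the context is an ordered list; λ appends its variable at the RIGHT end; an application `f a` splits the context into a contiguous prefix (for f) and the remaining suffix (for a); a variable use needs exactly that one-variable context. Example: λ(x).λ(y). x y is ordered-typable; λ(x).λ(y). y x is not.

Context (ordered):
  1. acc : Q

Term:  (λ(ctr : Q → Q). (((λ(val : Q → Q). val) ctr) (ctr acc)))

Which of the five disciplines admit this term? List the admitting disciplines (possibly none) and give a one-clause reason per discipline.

admitted in: relevant, unrestricted
use counts: acc: 1×; ctr (bound): 2×; val (bound): 1×
uses in reading order: val, ctr, ctr, acc
typing: the term checks, with type (Q → Q) → Q
ordered: ✗, uses contraction: ctr ×2
linear: ✗, uses contraction: ctr ×2
affine: ✗, uses contraction: ctr ×2
relevant: ✓, every one of acc, ctr, val appears
unrestricted: ✓, typability at (Q → Q) → Q is all that's needed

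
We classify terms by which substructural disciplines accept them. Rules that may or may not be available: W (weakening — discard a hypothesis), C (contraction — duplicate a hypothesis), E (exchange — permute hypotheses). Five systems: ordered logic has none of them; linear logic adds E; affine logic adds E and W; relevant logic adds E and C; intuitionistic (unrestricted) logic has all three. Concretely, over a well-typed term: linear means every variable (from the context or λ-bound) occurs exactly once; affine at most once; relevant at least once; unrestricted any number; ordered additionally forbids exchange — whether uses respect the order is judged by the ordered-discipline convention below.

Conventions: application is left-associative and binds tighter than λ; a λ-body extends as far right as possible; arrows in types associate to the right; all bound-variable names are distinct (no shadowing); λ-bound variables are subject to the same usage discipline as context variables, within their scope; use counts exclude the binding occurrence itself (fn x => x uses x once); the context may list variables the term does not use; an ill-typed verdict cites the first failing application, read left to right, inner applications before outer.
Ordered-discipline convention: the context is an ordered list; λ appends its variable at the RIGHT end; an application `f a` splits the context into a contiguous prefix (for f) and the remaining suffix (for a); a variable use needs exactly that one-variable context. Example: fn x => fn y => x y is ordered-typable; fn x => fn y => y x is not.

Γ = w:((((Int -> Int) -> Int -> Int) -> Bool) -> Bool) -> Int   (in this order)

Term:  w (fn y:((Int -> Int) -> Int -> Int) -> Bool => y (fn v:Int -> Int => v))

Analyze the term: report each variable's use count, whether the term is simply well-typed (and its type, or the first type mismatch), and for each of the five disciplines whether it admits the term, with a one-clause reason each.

usage: w=1; y (λ-bound)=1; v (λ-bound)=1
left-to-right use order: w, y, v
typing: the term checks, with type Int
ordered: ✓, one use each (w, y, v); ordered split holds
linear: ✓, each of w, y, v used exactly once
affine: ✓, none of w, y, v used more than once
relevant: ✓, every one of w, y, v appears
unrestricted: ✓, well-typed at Int; no restrictions here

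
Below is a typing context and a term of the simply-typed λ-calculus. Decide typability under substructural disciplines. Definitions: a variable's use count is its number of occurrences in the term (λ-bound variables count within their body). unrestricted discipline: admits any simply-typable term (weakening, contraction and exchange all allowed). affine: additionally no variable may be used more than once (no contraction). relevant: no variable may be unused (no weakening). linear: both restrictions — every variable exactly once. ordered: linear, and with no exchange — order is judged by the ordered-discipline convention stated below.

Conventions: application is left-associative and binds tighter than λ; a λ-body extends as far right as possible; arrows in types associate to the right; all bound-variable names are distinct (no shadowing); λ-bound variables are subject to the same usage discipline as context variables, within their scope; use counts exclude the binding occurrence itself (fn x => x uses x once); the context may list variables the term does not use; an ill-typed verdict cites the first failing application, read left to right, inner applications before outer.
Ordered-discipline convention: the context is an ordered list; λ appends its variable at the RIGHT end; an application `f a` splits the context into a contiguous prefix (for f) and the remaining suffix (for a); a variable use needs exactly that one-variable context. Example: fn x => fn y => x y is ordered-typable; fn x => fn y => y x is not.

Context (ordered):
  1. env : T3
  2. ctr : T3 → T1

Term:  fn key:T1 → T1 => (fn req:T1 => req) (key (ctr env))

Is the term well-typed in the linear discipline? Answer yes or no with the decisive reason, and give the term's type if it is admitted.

yes — single use per variable (env, ctr, key, req); term : (T1 → T1) → T1
use counts: env=1, ctr=1, key (λ-bound)=1, req (λ-bound)=1
uses in reading order: req, key, ctr, env
typing: the term checks, with type (T1 → T1) → T1
all disciplines: ordered ✗; linear ✓; affine ✓; relevant ✓; unrestricted ✓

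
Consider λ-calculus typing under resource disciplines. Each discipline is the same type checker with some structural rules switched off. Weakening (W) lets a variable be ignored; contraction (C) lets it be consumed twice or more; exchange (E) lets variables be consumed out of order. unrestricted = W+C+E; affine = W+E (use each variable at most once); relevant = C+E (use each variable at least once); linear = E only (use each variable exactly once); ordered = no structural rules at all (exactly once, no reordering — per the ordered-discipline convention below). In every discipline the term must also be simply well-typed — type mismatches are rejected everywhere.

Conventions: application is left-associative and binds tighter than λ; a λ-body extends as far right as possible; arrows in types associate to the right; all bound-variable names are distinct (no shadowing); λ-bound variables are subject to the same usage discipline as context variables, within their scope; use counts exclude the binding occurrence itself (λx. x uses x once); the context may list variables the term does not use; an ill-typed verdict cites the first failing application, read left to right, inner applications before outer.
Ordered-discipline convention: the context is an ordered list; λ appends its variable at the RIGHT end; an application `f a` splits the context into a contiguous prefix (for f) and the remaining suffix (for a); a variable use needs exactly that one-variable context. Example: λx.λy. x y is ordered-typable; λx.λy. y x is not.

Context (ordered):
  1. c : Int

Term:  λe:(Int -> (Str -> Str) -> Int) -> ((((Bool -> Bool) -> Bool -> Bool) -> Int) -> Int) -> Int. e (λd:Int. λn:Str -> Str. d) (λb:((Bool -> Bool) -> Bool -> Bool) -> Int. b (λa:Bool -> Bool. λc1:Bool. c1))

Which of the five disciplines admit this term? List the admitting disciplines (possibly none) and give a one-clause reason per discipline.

admitting disciplines: affine, unrestricted
use counts: c: 0; e [bound]: 1; d [bound]: 1; n [bound]: 0; b [bound]: 1; a [bound]: 0; c1 [bound]: 1
left-to-right use order: e, d, b, c1
typing: well-typed — term : ((Int -> (Str -> Str) -> Int) -> ((((Bool -> Bool) -> Bool -> Bool) -> Int) -> Int) -> Int) -> Int
ordered: ✗ — c, n, a never used (weakening)
linear: ✗ — c, n, a never used (weakening)
affine: ✓ — at most one use each (c, e, d, n, b, a, c1)
relevant: ✗ — c, n, a never used (weakening)
unrestricted: ✓ — type-checks (((Int -> (Str -> Str) -> Int) -> ((((Bool -> Bool) -> Bool -> Bool) -> Int) -> Int) -> Int) -> Int) and nothing is barred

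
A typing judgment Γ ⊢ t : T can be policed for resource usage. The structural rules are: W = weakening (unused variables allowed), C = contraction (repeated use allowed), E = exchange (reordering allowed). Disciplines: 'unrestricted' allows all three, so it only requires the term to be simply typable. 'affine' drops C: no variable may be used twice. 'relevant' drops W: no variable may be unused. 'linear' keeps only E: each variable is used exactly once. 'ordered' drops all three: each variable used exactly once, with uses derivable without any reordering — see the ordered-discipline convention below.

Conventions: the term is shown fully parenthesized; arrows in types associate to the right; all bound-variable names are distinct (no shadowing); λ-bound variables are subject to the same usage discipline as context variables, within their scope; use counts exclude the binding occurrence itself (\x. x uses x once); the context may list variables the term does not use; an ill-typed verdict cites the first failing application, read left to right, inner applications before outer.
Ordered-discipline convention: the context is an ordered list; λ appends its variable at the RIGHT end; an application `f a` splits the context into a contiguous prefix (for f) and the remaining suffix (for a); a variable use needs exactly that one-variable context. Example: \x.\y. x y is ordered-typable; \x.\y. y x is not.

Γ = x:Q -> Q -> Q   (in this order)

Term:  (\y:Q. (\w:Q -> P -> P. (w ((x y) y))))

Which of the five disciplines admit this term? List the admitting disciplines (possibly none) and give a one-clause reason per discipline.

admitted in: relevant, unrestricted
counts: x: 1; y (bound): 2; w (bound): 1
uses in reading order: w, x, y, y
typing: the term checks, with type Q -> (Q -> P -> P) -> P -> P
ordered ✗ (y ×2 used more than once (contraction))
linear ✗ (y ×2 used more than once (contraction))
affine ✗ (y ×2 used more than once (contraction))
relevant ✓ (x, y, w: all used, weakening unneeded)
unrestricted ✓ (simply typable at Q -> (Q -> P -> P) -> P -> P; W, C, E all held)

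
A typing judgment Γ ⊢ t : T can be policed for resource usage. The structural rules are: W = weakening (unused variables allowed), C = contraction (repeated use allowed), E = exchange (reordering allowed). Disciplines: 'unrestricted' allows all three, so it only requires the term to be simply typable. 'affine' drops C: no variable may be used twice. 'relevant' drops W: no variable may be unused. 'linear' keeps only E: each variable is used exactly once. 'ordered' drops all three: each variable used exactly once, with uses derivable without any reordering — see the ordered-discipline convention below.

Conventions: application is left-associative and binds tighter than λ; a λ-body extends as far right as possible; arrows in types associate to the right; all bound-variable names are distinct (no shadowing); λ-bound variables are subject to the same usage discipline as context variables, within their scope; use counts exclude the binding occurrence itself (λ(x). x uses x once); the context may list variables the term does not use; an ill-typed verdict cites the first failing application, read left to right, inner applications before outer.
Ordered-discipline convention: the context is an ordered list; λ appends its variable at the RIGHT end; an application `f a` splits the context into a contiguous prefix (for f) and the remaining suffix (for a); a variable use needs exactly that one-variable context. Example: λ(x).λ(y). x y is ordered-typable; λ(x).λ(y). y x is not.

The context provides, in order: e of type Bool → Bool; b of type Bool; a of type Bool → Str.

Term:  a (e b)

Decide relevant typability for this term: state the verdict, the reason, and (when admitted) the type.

yes — at least one use each (e, b, a); term : Str
counts: e: 1×, b: 1×, a: 1×
left-to-right use order: a, e, b
typing: well-typed at Str
summary: ordered ✗, linear ✓, affine ✓, relevant ✓, unrestricted ✓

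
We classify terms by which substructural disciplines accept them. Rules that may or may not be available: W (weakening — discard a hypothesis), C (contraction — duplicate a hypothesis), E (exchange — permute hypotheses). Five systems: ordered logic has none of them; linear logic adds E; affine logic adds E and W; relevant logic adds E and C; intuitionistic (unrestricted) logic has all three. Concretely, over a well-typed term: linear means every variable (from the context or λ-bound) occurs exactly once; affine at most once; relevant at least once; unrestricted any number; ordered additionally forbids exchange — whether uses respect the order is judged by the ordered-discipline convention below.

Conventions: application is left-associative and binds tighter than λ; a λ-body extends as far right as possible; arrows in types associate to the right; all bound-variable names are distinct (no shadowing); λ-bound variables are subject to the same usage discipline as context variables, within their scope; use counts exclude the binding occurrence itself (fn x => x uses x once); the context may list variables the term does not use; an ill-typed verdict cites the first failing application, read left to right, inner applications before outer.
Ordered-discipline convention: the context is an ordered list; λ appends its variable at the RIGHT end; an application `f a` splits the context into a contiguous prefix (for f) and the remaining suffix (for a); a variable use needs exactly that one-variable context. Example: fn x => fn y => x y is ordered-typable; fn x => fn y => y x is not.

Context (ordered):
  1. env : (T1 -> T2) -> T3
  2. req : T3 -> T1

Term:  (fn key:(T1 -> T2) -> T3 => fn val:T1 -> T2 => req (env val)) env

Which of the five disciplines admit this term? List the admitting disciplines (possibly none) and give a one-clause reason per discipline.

admitted in: unrestricted
usage: env: 2×; req: 1×; key [bound]: 0×; val [bound]: 1×
order of uses: req, env, val, env
typing: the term checks, with type (T1 -> T2) -> T1
ordered: ✗ — uses contraction: env ×2; unused: key — weakening required
linear: ✗ — uses contraction: env ×2; unused: key — weakening required
affine: ✗ — uses contraction: env ×2
relevant: ✗ — unused: key — weakening required
unrestricted: ✓ — simply typable at (T1 -> T2) -> T1; W, C, E all held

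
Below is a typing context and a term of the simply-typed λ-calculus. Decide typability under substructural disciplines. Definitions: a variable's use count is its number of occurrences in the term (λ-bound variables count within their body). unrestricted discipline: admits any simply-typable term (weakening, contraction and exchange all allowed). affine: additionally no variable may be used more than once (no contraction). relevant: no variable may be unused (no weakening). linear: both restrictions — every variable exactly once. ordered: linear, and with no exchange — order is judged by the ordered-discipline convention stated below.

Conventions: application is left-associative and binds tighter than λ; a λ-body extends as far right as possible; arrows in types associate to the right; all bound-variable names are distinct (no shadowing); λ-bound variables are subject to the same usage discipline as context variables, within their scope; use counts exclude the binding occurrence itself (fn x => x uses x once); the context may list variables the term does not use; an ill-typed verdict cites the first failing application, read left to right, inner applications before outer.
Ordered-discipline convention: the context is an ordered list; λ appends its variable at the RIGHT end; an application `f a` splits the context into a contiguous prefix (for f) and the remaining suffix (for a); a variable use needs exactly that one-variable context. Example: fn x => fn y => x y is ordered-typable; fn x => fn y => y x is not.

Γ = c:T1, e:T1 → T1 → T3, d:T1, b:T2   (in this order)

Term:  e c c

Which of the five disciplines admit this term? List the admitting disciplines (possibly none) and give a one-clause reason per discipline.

accepted by: unrestricted
variable uses: c ×2; e ×1; d ×0; b ×0
uses in reading order: e, c, c
typing: ✓ — T3
ordered: ✗, c ×2 used more than once (contraction); unused: d, b — weakening required
linear: ✗, c ×2 used more than once (contraction); unused: d, b — weakening required
affine: ✗, c ×2 used more than once (contraction)
relevant: ✗, unused: d, b — weakening required
unrestricted: ✓, typability at T3 is all that's needed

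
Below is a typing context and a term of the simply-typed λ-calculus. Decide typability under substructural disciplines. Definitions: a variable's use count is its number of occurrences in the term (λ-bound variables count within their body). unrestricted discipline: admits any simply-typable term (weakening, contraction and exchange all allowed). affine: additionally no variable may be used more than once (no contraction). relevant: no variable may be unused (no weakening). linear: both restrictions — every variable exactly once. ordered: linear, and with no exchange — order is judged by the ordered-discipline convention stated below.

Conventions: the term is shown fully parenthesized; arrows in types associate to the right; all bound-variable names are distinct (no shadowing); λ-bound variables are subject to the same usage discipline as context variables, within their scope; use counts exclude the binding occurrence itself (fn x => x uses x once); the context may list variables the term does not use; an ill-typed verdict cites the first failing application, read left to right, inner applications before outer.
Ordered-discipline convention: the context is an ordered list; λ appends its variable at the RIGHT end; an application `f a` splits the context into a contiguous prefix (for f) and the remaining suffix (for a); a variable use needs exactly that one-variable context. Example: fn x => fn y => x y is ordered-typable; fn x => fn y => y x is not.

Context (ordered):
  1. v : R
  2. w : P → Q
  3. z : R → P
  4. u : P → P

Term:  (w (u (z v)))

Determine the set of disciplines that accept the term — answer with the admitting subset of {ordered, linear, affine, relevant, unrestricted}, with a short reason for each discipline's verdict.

admitted in: linear, affine, relevant, unrestricted
variable uses: v=1, w=1, z=1, u=1
uses in reading order: w, u, z, v
typing: well-typed — term : Q
ordered ✗ (no ordered split (uses run w, u, z, v))
linear ✓ (each of v, w, z, u used exactly once)
affine ✓ (at most one use each (v, w, z, u))
relevant ✓ (every one of v, w, z, u appears)
unrestricted ✓ (simply typable at Q; W, C, E all held)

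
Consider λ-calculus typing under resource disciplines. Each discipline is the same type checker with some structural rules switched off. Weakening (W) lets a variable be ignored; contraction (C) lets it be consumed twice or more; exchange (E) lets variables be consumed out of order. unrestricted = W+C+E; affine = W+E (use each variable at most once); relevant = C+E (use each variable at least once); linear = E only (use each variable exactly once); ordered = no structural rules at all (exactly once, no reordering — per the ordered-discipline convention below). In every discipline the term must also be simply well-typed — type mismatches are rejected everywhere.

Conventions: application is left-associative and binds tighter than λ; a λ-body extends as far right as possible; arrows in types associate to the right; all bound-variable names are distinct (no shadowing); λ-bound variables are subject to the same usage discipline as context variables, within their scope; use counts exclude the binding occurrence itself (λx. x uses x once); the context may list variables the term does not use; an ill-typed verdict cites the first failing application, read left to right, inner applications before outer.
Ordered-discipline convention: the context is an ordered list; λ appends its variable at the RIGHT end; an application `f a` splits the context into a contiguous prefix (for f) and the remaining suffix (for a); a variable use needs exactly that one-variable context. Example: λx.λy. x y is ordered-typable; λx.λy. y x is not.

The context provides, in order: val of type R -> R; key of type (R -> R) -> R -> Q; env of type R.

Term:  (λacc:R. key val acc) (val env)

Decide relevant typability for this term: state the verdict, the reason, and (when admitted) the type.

yes — every one of val, key, env, acc appears; term : Q
use counts: val: 2×; key: 1×; env: 1×; acc (bound): 1×
order of uses: key, val, acc, val, env
typing: ✓ — Q
all disciplines: ordered ✗, linear ✗, affine ✗, relevant ✓, unrestricted ✓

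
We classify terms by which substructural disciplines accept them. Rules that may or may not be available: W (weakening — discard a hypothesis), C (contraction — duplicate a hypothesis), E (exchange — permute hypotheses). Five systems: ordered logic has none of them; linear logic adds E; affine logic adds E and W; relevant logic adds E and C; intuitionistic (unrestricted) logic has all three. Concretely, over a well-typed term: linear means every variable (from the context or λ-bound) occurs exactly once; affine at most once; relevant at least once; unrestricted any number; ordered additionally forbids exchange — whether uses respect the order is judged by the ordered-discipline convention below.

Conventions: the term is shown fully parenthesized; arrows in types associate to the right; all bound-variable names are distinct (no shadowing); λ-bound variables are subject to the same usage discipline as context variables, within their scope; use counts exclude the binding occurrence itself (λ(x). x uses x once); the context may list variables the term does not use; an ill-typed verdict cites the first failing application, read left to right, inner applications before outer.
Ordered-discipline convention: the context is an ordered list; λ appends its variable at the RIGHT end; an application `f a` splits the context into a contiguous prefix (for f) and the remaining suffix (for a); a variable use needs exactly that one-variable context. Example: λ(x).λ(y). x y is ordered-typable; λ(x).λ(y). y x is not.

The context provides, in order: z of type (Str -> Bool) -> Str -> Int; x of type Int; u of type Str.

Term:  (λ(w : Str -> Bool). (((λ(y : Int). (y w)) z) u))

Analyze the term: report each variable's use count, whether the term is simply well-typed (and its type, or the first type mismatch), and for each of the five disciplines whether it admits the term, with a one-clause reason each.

usage: z=1; x=0; u=1; w (bound)=1; y (bound)=1
uses in reading order: y, w, z, u
typing: ill-typed: can't apply a value of type Int
ordered: ✗, the type mismatch rejects it
linear: ✗, not simply typable
affine: ✗, fails simple typing
relevant: ✗, a type mismatch blocks all five
unrestricted: ✗, the type mismatch rejects it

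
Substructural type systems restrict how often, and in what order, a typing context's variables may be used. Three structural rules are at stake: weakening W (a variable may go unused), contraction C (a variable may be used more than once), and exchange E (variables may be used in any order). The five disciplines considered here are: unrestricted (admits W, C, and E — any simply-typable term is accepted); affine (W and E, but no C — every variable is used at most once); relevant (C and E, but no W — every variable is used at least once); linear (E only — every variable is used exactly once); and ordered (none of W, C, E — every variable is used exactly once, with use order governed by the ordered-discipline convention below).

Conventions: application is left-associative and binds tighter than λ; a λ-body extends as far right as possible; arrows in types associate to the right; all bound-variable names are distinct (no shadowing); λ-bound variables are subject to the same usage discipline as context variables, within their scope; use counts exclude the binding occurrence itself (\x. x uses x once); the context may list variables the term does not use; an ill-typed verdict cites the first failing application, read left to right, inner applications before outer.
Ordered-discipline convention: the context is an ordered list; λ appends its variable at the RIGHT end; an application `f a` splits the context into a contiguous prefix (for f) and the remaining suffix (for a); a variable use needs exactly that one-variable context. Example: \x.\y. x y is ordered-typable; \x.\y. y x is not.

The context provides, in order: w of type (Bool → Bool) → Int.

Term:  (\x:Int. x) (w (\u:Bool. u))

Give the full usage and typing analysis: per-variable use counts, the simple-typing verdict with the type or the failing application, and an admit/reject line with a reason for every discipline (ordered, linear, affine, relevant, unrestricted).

usage: w ×1, x [bound] ×1, u [bound] ×1
order of uses: x, w, u
typing: the term checks, with type Int
ordered: ✓ — one use each (w, x, u); ordered split holds
linear: ✓ — exactly-once usage across w, x, u
affine: ✓ — w, x, u: no repeats, contraction unneeded
relevant: ✓ — every one of w, x, u appears
unrestricted: ✓ — well-typed at Int; no restrictions here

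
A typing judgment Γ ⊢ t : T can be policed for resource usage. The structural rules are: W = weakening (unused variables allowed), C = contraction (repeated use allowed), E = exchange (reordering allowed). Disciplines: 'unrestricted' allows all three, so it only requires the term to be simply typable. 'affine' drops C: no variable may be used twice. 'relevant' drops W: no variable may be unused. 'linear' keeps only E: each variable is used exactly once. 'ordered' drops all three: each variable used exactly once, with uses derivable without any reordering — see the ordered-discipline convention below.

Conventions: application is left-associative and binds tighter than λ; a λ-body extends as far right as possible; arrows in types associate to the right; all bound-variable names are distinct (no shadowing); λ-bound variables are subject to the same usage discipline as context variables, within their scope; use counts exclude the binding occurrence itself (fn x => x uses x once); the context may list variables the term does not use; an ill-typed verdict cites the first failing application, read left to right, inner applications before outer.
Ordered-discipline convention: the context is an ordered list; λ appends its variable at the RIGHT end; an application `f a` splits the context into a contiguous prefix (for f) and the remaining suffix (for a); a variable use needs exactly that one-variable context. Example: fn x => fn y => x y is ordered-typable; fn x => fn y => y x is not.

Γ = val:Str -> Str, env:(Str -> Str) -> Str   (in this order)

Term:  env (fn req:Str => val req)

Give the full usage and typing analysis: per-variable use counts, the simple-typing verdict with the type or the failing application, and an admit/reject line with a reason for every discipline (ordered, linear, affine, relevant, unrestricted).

usage: val: 1; env: 1; req (λ-bound): 1
uses in reading order: env, val, req
typing: well-typed at Str
ordered: ✗, no contiguous prefix/suffix split fits env, val, req
linear: ✓, val, env, req: one use apiece
affine: ✓, val, env, req: no repeats, contraction unneeded
relevant: ✓, none of val, env, req goes unused
unrestricted: ✓, well-typed at Str; no restrictions here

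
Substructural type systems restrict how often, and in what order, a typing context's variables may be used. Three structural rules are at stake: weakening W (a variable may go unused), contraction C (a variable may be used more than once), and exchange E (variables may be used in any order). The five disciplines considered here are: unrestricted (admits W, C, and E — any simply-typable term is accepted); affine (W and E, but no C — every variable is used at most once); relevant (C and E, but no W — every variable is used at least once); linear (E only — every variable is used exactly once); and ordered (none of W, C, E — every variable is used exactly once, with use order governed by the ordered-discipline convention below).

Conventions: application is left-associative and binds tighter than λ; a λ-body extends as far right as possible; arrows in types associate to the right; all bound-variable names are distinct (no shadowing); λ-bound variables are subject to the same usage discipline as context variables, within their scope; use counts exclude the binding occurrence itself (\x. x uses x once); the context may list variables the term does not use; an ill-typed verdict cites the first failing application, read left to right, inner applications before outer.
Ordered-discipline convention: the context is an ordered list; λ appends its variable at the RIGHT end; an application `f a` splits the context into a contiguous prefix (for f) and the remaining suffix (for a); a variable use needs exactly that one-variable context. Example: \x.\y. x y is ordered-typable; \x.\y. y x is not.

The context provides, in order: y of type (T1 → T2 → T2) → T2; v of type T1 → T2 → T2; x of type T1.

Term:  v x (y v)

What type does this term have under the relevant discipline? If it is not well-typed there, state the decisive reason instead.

term : T2
use counts: y: 1, v: 2, x: 1
uses in reading order: v, x, y, v
typing: well-typed — term : T2
per-discipline verdicts: ordered ✗, linear ✗, affine ✗, relevant ✓, unrestricted ✓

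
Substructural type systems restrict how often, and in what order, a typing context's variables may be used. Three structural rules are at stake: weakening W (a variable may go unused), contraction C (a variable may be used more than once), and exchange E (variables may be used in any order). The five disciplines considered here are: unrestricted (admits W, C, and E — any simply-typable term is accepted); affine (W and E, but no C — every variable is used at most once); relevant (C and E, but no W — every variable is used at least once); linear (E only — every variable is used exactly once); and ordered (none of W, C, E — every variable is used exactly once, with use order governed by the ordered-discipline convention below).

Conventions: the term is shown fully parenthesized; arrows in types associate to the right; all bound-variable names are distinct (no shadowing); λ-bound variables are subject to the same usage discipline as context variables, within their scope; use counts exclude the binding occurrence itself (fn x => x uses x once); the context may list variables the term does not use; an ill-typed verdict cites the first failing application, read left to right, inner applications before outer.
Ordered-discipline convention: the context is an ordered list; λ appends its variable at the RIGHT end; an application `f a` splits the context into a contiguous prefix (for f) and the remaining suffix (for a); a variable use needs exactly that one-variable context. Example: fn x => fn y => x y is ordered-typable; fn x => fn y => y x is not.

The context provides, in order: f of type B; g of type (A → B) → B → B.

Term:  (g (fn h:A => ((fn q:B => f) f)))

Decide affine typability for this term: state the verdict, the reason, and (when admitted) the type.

no — repeated use of f ×2
usage: f: 2×; g: 1×; h (λ-bound): 0×; q (λ-bound): 0×
uses in reading order: g, f, f
typing: well-typed at B → B
across the five disciplines: ordered ✗ | linear ✗ | affine ✗ | relevant ✗ | unrestricted ✓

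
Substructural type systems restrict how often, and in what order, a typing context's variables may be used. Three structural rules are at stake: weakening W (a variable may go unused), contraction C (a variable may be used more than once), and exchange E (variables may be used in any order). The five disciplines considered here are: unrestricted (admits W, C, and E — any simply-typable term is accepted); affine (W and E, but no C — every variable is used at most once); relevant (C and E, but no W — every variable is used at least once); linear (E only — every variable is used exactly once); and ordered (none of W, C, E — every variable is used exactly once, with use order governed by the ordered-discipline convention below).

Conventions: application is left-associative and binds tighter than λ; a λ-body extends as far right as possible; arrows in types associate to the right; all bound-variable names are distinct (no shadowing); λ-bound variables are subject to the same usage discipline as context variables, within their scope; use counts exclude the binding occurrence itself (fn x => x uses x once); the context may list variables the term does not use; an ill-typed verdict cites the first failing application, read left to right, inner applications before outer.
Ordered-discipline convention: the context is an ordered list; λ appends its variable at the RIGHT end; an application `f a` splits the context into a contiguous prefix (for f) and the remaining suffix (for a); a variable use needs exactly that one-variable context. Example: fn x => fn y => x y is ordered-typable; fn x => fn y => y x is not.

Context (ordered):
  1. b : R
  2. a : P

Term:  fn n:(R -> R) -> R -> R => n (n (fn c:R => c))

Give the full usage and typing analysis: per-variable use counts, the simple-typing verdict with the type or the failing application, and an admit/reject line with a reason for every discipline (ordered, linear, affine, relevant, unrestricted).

use counts: b=0, a=0, n (λ-bound)=2, c (λ-bound)=1
order of uses: n, n, c
typing: well-typed — term : ((R -> R) -> R -> R) -> R -> R
ordered: ✗ — needs contraction — n ×2; unused: b, a — weakening required
linear: ✗ — needs contraction — n ×2; unused: b, a — weakening required
affine: ✗ — needs contraction — n ×2
relevant: ✗ — unused: b, a — weakening required
unrestricted: ✓ — typability at ((R -> R) -> R -> R) -> R -> R is all that's needed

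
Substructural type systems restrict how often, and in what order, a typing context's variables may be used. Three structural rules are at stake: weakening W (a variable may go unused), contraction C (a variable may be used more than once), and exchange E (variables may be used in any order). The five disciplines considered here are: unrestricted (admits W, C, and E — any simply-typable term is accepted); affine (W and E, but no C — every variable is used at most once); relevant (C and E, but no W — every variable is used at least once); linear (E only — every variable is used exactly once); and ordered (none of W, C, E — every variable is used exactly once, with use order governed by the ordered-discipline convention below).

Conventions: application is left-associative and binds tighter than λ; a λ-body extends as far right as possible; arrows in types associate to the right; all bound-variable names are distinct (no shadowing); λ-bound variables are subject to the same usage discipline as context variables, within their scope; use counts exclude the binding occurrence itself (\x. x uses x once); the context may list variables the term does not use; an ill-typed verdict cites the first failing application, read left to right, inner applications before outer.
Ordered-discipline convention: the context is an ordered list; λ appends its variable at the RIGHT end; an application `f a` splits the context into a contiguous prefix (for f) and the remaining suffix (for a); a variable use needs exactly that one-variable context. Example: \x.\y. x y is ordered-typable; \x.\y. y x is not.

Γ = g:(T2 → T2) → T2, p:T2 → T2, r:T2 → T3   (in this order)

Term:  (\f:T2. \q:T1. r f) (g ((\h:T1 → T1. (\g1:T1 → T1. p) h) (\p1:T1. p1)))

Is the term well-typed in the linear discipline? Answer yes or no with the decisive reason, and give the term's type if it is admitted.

no — unused: q, g1 — weakening required
counts: g=1; p=1; r=1; f [bound]=1; q [bound]=0; h [bound]=1; g1 [bound]=0; p1 [bound]=1
left-to-right use order: r, f, g, p, h, p1
typing: the term checks, with type T1 → T3
all disciplines: ordered ✗; linear ✗; affine ✓; relevant ✗; unrestricted ✓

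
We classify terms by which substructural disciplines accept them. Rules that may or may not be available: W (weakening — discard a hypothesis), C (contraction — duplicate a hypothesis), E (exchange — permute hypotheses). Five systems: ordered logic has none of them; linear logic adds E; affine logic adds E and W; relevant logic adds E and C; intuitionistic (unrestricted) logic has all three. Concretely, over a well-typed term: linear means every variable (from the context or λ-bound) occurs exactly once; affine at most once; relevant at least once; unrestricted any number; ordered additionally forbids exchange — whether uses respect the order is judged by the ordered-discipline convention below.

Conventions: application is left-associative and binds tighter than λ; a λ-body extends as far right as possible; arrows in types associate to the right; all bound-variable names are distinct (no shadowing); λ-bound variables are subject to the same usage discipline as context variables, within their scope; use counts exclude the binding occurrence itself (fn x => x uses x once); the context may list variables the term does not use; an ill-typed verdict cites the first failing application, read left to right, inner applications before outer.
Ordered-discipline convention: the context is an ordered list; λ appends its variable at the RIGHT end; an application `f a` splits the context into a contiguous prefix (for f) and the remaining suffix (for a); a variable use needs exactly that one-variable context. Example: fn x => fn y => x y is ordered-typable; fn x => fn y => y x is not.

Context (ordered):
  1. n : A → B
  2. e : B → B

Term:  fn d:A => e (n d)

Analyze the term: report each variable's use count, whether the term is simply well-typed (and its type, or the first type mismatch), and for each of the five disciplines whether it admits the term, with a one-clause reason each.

variable uses: n: 1, e: 1, d (λ-bound): 1
left-to-right use order: e, n, d
typing: well-typed at A → B
ordered: ✗ — no contiguous prefix/suffix split fits e, n, d
linear: ✓ — each of n, e, d used exactly once
affine: ✓ — none of n, e, d used more than once
relevant: ✓ — n, e, d: all used, weakening unneeded
unrestricted: ✓ — type-checks (A → B) and nothing is barred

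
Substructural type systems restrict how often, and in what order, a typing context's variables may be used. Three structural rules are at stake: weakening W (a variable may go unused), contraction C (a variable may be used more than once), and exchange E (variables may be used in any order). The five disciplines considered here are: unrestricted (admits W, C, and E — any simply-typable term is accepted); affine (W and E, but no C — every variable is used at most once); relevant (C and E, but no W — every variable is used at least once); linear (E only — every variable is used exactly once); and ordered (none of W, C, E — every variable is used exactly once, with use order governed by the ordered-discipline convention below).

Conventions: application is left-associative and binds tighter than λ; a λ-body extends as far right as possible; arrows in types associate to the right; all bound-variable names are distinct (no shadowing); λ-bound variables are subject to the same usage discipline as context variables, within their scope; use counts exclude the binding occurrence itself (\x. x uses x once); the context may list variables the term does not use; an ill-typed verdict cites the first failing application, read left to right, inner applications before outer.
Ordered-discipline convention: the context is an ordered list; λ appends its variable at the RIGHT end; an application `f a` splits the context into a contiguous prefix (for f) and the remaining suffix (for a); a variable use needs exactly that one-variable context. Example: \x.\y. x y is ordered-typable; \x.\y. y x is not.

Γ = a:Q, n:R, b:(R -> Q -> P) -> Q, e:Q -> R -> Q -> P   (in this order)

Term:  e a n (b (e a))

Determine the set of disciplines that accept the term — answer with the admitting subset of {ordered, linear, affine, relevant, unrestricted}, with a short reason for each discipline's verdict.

admitted by: relevant, unrestricted
variable uses: a ×2, n ×1, b ×1, e ×2
order of uses: e, a, n, b, e, a
typing: well-typed — term : P
ordered: ✗, uses contraction: a ×2, e ×2
linear: ✗, uses contraction: a ×2, e ×2
affine: ✗, uses contraction: a ×2, e ×2
relevant: ✓, a, n, b, e: all used, weakening unneeded
unrestricted: ✓, type-checks (P) and nothing is barred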